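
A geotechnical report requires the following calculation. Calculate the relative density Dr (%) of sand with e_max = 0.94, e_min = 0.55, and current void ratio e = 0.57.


Using Dr = (e_max - e) / (e_max - e_min) * 100
e_max - e = 0.94 - 0.57 = 0.37
e_max - e_min = 0.94 - 0.55 = 0.39
Dr = 0.37 / 0.39 * 100
Dr = 94.87 %


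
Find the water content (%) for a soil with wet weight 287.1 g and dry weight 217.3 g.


Using w = (m_wet - m_dry) / m_dry * 100
m_wet - m_dry = 287.1 - 217.3 = 69.8 g
w = 69.8 / 217.3 * 100
w = 32.12 %


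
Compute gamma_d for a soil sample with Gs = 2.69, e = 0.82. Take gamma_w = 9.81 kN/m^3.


Using gamma_d = Gs * gamma_w / (1 + e)
gamma_d = 2.69 * 9.81 / (1 + 0.82)
gamma_d = 2.69 * 9.81 / 1.82
gamma_d = 14.499 kN/m^3


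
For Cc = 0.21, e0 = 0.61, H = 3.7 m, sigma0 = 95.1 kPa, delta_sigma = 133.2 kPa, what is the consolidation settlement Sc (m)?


Using Sc = Cc * H / (1 + e0) * log10((sigma0 + delta_sigma) / sigma0)
Stress ratio = (95.1 + 133.2) / 95.1 = 2.40063
log10(2.40063) = 0.380325
Cc * H / (1 + e0) = 0.21 * 3.7 / (1 + 0.61) = 0.482609
Sc = 0.482609 * 0.380325
Sc = 0.1835 m


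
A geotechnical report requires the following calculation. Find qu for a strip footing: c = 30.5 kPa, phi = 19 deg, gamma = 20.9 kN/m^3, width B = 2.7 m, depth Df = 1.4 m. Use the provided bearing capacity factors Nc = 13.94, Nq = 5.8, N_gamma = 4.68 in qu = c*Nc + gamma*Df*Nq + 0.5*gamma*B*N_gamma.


Result: 726.92 kPa

Derivation:
Compute qu = c*Nc + gamma*Df*Nq + 0.5*gamma*B*N_gamma
Term 1: 30.5 * 13.94 = 425.17
Term 2: 20.9 * 1.4 * 5.8 = 169.708
Term 3: 0.5 * 20.9 * 2.7 * 4.68 = 132.0462
qu = 425.17 + 169.708 + 132.0462
qu = 726.92 kPa


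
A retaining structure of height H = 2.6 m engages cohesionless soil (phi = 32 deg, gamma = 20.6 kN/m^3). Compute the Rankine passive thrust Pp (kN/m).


Result: 226.61 kN/m

Derivation:
Compute passive earth pressure coefficient:
Kp = tan^2(45 + phi/2) = tan^2(61.0) = 3.254588
Compute passive force:
Pp = 0.5 * Kp * gamma * H^2
Pp = 0.5 * 3.254588 * 20.6 * 2.6^2
Pp = 226.61 kN/m


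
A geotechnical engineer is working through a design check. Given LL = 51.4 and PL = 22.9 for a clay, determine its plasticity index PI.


Using PI = LL - PL
PI = 51.4 - 22.9
PI = 28.5


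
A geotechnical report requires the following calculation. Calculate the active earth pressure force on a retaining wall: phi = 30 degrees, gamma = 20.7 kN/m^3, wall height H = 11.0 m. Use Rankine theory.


Compute active earth pressure coefficient:
Ka = tan^2(45 - phi/2) = tan^2(30.0) = 0.333333
Compute active force:
Pa = 0.5 * Ka * gamma * H^2
Pa = 0.5 * 0.333333 * 20.7 * 11.0^2
Pa = 417.45 kN/m


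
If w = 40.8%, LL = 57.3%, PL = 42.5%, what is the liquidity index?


Result: -0.115

Derivation:
First compute the plasticity index:
PI = LL - PL = 57.3 - 42.5 = 14.8
Then compute the liquidity index:
LI = (w - PL) / PI
LI = (40.8 - 42.5) / 14.8
LI = -0.115


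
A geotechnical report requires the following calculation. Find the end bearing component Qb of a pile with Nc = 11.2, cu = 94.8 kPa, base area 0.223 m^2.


Result: 236.77 kN

Derivation:
Using Qb = Nc * cu * Ab
Qb = 11.2 * 94.8 * 0.223
Qb = 236.77 kN


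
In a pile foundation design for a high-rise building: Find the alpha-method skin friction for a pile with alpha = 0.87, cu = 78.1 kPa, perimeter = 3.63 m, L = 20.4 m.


Using Qs = alpha * cu * perimeter * L
Qs = 0.87 * 78.1 * 3.63 * 20.4
Qs = 5031.61 kN


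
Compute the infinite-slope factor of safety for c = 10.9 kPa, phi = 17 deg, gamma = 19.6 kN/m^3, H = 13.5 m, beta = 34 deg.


Using Fs = c / (gamma*H*sin(beta)*cos(beta)) + tan(phi)/tan(beta)
Cohesion contribution = 10.9 / (19.6*13.5*sin(34)*cos(34))
Cohesion contribution = 0.0888589
Friction contribution = tan(17)/tan(34) = 0.453264
Fs = 0.0888589 + 0.453264
Fs = 0.542


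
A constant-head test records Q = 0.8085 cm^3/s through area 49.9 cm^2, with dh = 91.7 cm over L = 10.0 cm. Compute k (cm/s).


Result: 0.001767 cm/s

Derivation:
Compute hydraulic gradient:
i = dh / L = 91.7 / 10.0 = 9.17
Then apply Darcy's law:
k = Q / (A * i)
k = 0.8085 / (49.9 * 9.17)
k = 0.8085 / 457.583
k = 0.001767 cm/s


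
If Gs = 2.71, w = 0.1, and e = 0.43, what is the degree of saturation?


Using S = Gs * w / e
S = 2.71 * 0.1 / 0.43
S = 0.6302


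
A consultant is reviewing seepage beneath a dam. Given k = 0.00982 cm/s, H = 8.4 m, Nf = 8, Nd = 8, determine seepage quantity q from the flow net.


Convert k to m/s for unit consistency with H:
k = 0.00982 cm/s = 0.00982 / 100 m/s = 9.82e-05 m/s
Using q = k * H * Nf / Nd
Nf / Nd = 8 / 8 = 1.0
q = 9.82e-05 * 8.4 * 1.0
q = 0.0008249 m^3/s per m


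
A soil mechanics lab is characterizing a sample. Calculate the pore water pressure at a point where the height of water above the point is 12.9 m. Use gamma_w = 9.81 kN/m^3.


Result: 126.55 kPa

Derivation:
Using u = gamma_w * h_w
u = 9.81 * 12.9
u = 126.55 kPa


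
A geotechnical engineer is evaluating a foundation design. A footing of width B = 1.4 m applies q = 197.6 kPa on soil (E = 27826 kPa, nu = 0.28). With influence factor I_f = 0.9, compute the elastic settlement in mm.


Using Se = q * B * (1 - nu^2) * I_f / E
1 - nu^2 = 1 - 0.28^2 = 0.9216
Se = 197.6 * 1.4 * 0.9216 * 0.9 / 27826
Se = 0.008246 m
Convert to mm: Se = 0.008246 * 1000 = 8.246 mm


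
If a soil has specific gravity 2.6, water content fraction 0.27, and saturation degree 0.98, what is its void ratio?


Using the relation e = Gs * w / S
e = 2.6 * 0.27 / 0.98
e = 0.7163


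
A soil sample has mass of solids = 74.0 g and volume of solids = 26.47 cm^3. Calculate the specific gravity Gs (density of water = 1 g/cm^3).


Result: 2.796

Derivation:
Using Gs = m_s / (V_s * rho_w)
Since rho_w = 1 g/cm^3:
Gs = 74.0 / 26.47
Gs = 2.796


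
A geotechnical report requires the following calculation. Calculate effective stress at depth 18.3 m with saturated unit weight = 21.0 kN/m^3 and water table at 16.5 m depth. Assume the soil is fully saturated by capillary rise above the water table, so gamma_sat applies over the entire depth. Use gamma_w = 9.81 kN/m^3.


Total stress = gamma_sat * depth
sigma = 21.0 * 18.3 = 384.3 kPa
Pore water pressure u = gamma_w * (depth - d_wt)
u = 9.81 * (18.3 - 16.5) = 17.658 kPa
Effective stress = sigma - u
sigma' = 384.3 - 17.658 = 366.64 kPa


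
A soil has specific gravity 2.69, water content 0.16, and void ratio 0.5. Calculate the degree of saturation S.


Result: 0.8608

Derivation:
Using S = Gs * w / e
S = 2.69 * 0.16 / 0.5
S = 0.8608


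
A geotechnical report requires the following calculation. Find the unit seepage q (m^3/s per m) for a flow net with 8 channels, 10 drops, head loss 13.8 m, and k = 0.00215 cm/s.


Result: 0.0002374 m^3/s per m

Derivation:
Convert k to m/s for unit consistency with H:
k = 0.00215 cm/s = 0.00215 / 100 m/s = 2.15e-05 m/s
Using q = k * H * Nf / Nd
Nf / Nd = 8 / 10 = 0.8
q = 2.15e-05 * 13.8 * 0.8
q = 0.0002374 m^3/s per m


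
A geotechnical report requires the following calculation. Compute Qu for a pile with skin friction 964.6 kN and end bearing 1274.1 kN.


Using Qu = Qf + Qb
Qu = 964.6 + 1274.1
Qu = 2238.7 kN


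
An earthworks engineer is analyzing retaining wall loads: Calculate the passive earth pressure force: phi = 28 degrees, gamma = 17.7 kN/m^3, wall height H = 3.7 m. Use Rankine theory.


Compute passive earth pressure coefficient:
Kp = tan^2(45 + phi/2) = tan^2(59.0) = 2.769826
Compute passive force:
Pp = 0.5 * Kp * gamma * H^2
Pp = 0.5 * 2.769826 * 17.7 * 3.7^2
Pp = 335.58 kN/m


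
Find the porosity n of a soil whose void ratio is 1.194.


Using the relation n = e / (1 + e)
n = 1.194 / (1 + 1.194)
n = 1.194 / 2.194
n = 0.5442


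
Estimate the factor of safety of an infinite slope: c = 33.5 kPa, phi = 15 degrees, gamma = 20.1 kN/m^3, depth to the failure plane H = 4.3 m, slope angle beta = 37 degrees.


Result: 1.162

Derivation:
Using Fs = c / (gamma*H*sin(beta)*cos(beta)) + tan(phi)/tan(beta)
Cohesion contribution = 33.5 / (20.1*4.3*sin(37)*cos(37))
Cohesion contribution = 0.806434
Friction contribution = tan(15)/tan(37) = 0.355581
Fs = 0.806434 + 0.355581
Fs = 1.162


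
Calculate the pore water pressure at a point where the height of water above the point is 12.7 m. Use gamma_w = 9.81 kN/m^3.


Using u = gamma_w * h_w
u = 9.81 * 12.7
u = 124.59 kPa


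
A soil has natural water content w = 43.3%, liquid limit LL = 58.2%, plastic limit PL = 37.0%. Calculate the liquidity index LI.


First compute the plasticity index:
PI = LL - PL = 58.2 - 37.0 = 21.2
Then compute the liquidity index:
LI = (w - PL) / PI
LI = (43.3 - 37.0) / 21.2
LI = 0.297


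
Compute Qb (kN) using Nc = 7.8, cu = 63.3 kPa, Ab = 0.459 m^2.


Using Qb = Nc * cu * Ab
Qb = 7.8 * 63.3 * 0.459
Qb = 226.63 kN


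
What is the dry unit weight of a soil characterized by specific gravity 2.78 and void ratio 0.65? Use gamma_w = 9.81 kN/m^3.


Using gamma_d = Gs * gamma_w / (1 + e)
gamma_d = 2.78 * 9.81 / (1 + 0.65)
gamma_d = 2.78 * 9.81 / 1.65
gamma_d = 16.528 kN/m^3


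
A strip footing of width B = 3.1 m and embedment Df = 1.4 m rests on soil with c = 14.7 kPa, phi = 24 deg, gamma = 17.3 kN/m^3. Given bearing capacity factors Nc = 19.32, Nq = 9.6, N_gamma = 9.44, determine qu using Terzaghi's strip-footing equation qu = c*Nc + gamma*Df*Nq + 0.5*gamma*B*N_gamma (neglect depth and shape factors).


Compute qu = c*Nc + gamma*Df*Nq + 0.5*gamma*B*N_gamma
Term 1: 14.7 * 19.32 = 284.004
Term 2: 17.3 * 1.4 * 9.6 = 232.512
Term 3: 0.5 * 17.3 * 3.1 * 9.44 = 253.1336
qu = 284.004 + 232.512 + 253.1336
qu = 769.65 kPa


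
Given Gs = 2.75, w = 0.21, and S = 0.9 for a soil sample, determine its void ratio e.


Using the relation e = Gs * w / S
e = 2.75 * 0.21 / 0.9
e = 0.6417


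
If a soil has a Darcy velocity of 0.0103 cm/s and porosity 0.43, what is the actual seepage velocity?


Using v_s = v_d / n
v_s = 0.0103 / 0.43
v_s = 0.02395 cm/s


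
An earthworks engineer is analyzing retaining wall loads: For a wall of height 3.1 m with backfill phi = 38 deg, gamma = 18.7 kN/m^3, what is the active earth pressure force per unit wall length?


Compute active earth pressure coefficient:
Ka = tan^2(45 - phi/2) = tan^2(26.0) = 0.237883
Compute active force:
Pa = 0.5 * Ka * gamma * H^2
Pa = 0.5 * 0.237883 * 18.7 * 3.1^2
Pa = 21.37 kN/m


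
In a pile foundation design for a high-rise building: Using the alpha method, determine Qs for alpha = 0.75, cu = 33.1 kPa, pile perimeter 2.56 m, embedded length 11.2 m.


Using Qs = alpha * cu * perimeter * L
Qs = 0.75 * 33.1 * 2.56 * 11.2
Qs = 711.78 kN


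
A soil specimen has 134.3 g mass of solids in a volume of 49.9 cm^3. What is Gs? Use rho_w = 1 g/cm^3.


Using Gs = m_s / (V_s * rho_w)
Since rho_w = 1 g/cm^3:
Gs = 134.3 / 49.9
Gs = 2.691


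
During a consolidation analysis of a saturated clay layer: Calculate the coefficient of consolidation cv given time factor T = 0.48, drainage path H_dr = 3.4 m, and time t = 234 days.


Using cv = T * H_dr^2 / t
H_dr^2 = 3.4^2 = 11.56
cv = 0.48 * 11.56 / 234
cv = 0.02371 m^2/day


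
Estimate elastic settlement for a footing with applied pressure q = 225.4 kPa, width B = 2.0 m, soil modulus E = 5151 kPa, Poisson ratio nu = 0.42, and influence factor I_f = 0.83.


Using Se = q * B * (1 - nu^2) * I_f / E
1 - nu^2 = 1 - 0.42^2 = 0.8236
Se = 225.4 * 2.0 * 0.8236 * 0.83 / 5151
Se = 0.059826 m
Convert to mm: Se = 0.059826 * 1000 = 59.826 mm


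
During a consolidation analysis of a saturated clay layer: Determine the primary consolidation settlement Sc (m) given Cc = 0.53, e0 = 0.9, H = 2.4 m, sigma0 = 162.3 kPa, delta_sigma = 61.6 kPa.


Using Sc = Cc * H / (1 + e0) * log10((sigma0 + delta_sigma) / sigma0)
Stress ratio = (162.3 + 61.6) / 162.3 = 1.37954
log10(1.37954) = 0.139736
Cc * H / (1 + e0) = 0.53 * 2.4 / (1 + 0.9) = 0.669474
Sc = 0.669474 * 0.139736
Sc = 0.0935 m


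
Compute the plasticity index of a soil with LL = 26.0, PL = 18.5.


Using PI = LL - PL
PI = 26.0 - 18.5
PI = 7.5


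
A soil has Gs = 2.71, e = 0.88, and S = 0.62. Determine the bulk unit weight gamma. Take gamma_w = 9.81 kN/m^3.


Using gamma = gamma_w * (Gs + S*e) / (1 + e)
Numerator: Gs + S*e = 2.71 + 0.62*0.88 = 3.2556
Denominator: 1 + e = 1 + 0.88 = 1.88
gamma = 9.81 * 3.2556 / 1.88
gamma = 16.988 kN/m^3


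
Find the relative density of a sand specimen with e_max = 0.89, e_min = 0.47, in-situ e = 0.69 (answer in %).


Using Dr = (e_max - e) / (e_max - e_min) * 100
e_max - e = 0.89 - 0.69 = 0.2
e_max - e_min = 0.89 - 0.47 = 0.42
Dr = 0.2 / 0.42 * 100
Dr = 47.62 %


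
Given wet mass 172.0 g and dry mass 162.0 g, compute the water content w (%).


Result: 6.17 %

Derivation:
Using w = (m_wet - m_dry) / m_dry * 100
m_wet - m_dry = 172.0 - 162.0 = 10.0 g
w = 10.0 / 162.0 * 100
w = 6.17 %


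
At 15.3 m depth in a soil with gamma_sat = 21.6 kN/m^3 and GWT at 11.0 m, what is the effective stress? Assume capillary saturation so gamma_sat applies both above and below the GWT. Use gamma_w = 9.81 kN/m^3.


Total stress = gamma_sat * depth
sigma = 21.6 * 15.3 = 330.48 kPa
Pore water pressure u = gamma_w * (depth - d_wt)
u = 9.81 * (15.3 - 11.0) = 42.183 kPa
Effective stress = sigma - u
sigma' = 330.48 - 42.183 = 288.3 kPa


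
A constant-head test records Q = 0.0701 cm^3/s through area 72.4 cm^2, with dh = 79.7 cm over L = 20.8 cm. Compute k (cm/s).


Compute hydraulic gradient:
i = dh / L = 79.7 / 20.8 = 3.83173
Then apply Darcy's law:
k = Q / (A * i)
k = 0.0701 / (72.4 * 3.83173)
k = 0.0701 / 277.417
k = 0.000253 cm/s


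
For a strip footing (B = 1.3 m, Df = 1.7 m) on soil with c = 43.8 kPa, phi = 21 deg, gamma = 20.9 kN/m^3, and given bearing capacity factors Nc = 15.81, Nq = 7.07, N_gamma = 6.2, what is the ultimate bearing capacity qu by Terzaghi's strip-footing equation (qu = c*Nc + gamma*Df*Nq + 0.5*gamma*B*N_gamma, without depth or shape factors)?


Compute qu = c*Nc + gamma*Df*Nq + 0.5*gamma*B*N_gamma
Term 1: 43.8 * 15.81 = 692.478
Term 2: 20.9 * 1.7 * 7.07 = 251.1971
Term 3: 0.5 * 20.9 * 1.3 * 6.2 = 84.227
qu = 692.478 + 251.1971 + 84.227
qu = 1027.9 kPa


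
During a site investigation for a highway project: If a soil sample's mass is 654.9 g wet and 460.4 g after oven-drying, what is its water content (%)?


Result: 42.25 %

Derivation:
Using w = (m_wet - m_dry) / m_dry * 100
m_wet - m_dry = 654.9 - 460.4 = 194.5 g
w = 194.5 / 460.4 * 100
w = 42.25 %


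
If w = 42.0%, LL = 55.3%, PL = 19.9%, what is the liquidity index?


First compute the plasticity index:
PI = LL - PL = 55.3 - 19.9 = 35.4
Then compute the liquidity index:
LI = (w - PL) / PI
LI = (42.0 - 19.9) / 35.4
LI = 0.624


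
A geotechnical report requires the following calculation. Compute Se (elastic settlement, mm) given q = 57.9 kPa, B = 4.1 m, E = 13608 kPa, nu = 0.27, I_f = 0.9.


Result: 14.556 mm

Derivation:
Using Se = q * B * (1 - nu^2) * I_f / E
1 - nu^2 = 1 - 0.27^2 = 0.9271
Se = 57.9 * 4.1 * 0.9271 * 0.9 / 13608
Se = 0.014556 m
Convert to mm: Se = 0.014556 * 1000 = 14.556 mm


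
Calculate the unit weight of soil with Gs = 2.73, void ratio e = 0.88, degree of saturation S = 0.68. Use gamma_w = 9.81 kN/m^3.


Using gamma = gamma_w * (Gs + S*e) / (1 + e)
Numerator: Gs + S*e = 2.73 + 0.68*0.88 = 3.3284
Denominator: 1 + e = 1 + 0.88 = 1.88
gamma = 9.81 * 3.3284 / 1.88
gamma = 17.368 kN/m^3


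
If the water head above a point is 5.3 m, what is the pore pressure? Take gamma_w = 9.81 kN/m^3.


Using u = gamma_w * h_w
u = 9.81 * 5.3
u = 51.99 kPa


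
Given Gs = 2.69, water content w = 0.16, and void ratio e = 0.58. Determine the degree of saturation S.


Result: 0.7421

Derivation:
Using S = Gs * w / e
S = 2.69 * 0.16 / 0.58
S = 0.7421


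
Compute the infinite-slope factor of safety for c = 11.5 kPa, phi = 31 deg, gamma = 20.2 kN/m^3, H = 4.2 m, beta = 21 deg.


Using Fs = c / (gamma*H*sin(beta)*cos(beta)) + tan(phi)/tan(beta)
Cohesion contribution = 11.5 / (20.2*4.2*sin(21)*cos(21))
Cohesion contribution = 0.40515
Friction contribution = tan(31)/tan(21) = 1.5653
Fs = 0.40515 + 1.5653
Fs = 1.97


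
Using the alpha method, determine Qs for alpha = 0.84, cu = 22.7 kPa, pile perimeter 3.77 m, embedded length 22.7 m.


Result: 1631.82 kN

Derivation:
Using Qs = alpha * cu * perimeter * L
Qs = 0.84 * 22.7 * 3.77 * 22.7
Qs = 1631.82 kN


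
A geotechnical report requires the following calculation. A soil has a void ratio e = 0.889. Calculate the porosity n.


Result: 0.4706

Derivation:
Using the relation n = e / (1 + e)
n = 0.889 / (1 + 0.889)
n = 0.889 / 1.889
n = 0.4706


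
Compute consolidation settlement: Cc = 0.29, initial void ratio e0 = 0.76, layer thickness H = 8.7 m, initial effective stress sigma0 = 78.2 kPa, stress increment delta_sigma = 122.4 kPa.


Using Sc = Cc * H / (1 + e0) * log10((sigma0 + delta_sigma) / sigma0)
Stress ratio = (78.2 + 122.4) / 78.2 = 2.56522
log10(2.56522) = 0.409124
Cc * H / (1 + e0) = 0.29 * 8.7 / (1 + 0.76) = 1.43352
Sc = 1.43352 * 0.409124
Sc = 0.5865 m


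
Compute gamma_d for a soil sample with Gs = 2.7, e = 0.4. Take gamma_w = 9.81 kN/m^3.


Using gamma_d = Gs * gamma_w / (1 + e)
gamma_d = 2.7 * 9.81 / (1 + 0.4)
gamma_d = 2.7 * 9.81 / 1.4
gamma_d = 18.919 kN/m^3


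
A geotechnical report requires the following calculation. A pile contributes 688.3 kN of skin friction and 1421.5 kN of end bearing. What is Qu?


Using Qu = Qf + Qb
Qu = 688.3 + 1421.5
Qu = 2109.8 kN


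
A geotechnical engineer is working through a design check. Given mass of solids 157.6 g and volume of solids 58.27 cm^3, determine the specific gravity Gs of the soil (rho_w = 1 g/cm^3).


Result: 2.705

Derivation:
Using Gs = m_s / (V_s * rho_w)
Since rho_w = 1 g/cm^3:
Gs = 157.6 / 58.27
Gs = 2.705


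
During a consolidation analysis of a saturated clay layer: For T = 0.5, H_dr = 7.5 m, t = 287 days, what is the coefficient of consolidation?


Using cv = T * H_dr^2 / t
H_dr^2 = 7.5^2 = 56.25
cv = 0.5 * 56.25 / 287
cv = 0.098 m^2/day


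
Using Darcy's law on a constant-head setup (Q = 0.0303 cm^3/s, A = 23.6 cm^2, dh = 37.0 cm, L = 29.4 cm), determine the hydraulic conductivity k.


Compute hydraulic gradient:
i = dh / L = 37.0 / 29.4 = 1.2585
Then apply Darcy's law:
k = Q / (A * i)
k = 0.0303 / (23.6 * 1.2585)
k = 0.0303 / 29.7007
k = 0.00102 cm/s


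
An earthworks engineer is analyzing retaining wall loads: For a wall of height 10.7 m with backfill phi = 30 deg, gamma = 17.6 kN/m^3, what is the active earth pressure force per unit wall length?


Compute active earth pressure coefficient:
Ka = tan^2(45 - phi/2) = tan^2(30.0) = 0.333333
Compute active force:
Pa = 0.5 * Ka * gamma * H^2
Pa = 0.5 * 0.333333 * 17.6 * 10.7^2
Pa = 335.84 kN/m


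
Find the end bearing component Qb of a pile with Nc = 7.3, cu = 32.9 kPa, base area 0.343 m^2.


Using Qb = Nc * cu * Ab
Qb = 7.3 * 32.9 * 0.343
Qb = 82.38 kN


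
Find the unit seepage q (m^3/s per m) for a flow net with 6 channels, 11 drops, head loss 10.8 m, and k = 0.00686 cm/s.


Convert k to m/s for unit consistency with H:
k = 0.00686 cm/s = 0.00686 / 100 m/s = 6.86e-05 m/s
Using q = k * H * Nf / Nd
Nf / Nd = 6 / 11 = 0.5455
q = 6.86e-05 * 10.8 * 0.5455
q = 0.0004041 m^3/s per m


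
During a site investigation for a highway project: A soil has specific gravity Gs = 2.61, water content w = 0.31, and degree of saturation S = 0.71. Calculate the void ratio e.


Result: 1.1396

Derivation:
Using the relation e = Gs * w / S
e = 2.61 * 0.31 / 0.71
e = 1.1396


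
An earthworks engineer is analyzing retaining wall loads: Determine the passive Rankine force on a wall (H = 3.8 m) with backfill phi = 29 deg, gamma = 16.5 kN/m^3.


Compute passive earth pressure coefficient:
Kp = tan^2(45 + phi/2) = tan^2(59.5) = 2.88206
Compute passive force:
Pp = 0.5 * Kp * gamma * H^2
Pp = 0.5 * 2.88206 * 16.5 * 3.8^2
Pp = 343.34 kN/m


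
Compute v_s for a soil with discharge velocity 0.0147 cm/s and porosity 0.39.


Using v_s = v_d / n
v_s = 0.0147 / 0.39
v_s = 0.03769 cm/s


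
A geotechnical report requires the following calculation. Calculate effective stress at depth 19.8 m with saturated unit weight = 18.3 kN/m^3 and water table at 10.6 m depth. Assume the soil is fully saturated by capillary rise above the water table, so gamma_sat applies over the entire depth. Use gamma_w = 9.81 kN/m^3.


Result: 272.09 kPa

Derivation:
Total stress = gamma_sat * depth
sigma = 18.3 * 19.8 = 362.34 kPa
Pore water pressure u = gamma_w * (depth - d_wt)
u = 9.81 * (19.8 - 10.6) = 90.252 kPa
Effective stress = sigma - u
sigma' = 362.34 - 90.252 = 272.09 kPa


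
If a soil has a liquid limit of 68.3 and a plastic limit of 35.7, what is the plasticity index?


Using PI = LL - PL
PI = 68.3 - 35.7
PI = 32.6


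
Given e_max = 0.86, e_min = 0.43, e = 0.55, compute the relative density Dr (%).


Using Dr = (e_max - e) / (e_max - e_min) * 100
e_max - e = 0.86 - 0.55 = 0.31
e_max - e_min = 0.86 - 0.43 = 0.43
Dr = 0.31 / 0.43 * 100
Dr = 72.09 %


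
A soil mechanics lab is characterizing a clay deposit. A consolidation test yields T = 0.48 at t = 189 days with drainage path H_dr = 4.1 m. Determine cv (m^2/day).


Using cv = T * H_dr^2 / t
H_dr^2 = 4.1^2 = 16.81
cv = 0.48 * 16.81 / 189
cv = 0.04269 m^2/day


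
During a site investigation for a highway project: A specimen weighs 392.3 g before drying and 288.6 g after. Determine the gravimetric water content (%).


Result: 35.93 %

Derivation:
Using w = (m_wet - m_dry) / m_dry * 100
m_wet - m_dry = 392.3 - 288.6 = 103.7 g
w = 103.7 / 288.6 * 100
w = 35.93 %


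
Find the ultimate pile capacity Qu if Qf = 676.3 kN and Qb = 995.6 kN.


Result: 1671.9 kN

Derivation:
Using Qu = Qf + Qb
Qu = 676.3 + 995.6
Qu = 1671.9 kN


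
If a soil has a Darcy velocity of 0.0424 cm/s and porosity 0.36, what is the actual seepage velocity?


Using v_s = v_d / n
v_s = 0.0424 / 0.36
v_s = 0.11778 cm/s


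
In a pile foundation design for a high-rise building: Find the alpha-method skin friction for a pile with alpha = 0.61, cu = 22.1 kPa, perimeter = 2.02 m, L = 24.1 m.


Using Qs = alpha * cu * perimeter * L
Qs = 0.61 * 22.1 * 2.02 * 24.1
Qs = 656.28 kN


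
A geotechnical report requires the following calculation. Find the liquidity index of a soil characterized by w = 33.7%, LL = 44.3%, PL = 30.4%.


First compute the plasticity index:
PI = LL - PL = 44.3 - 30.4 = 13.9
Then compute the liquidity index:
LI = (w - PL) / PI
LI = (33.7 - 30.4) / 13.9
LI = 0.237


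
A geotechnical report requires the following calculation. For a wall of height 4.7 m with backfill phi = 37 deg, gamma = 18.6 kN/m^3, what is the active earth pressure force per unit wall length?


Result: 51.07 kN/m

Derivation:
Compute active earth pressure coefficient:
Ka = tan^2(45 - phi/2) = tan^2(26.5) = 0.248584
Compute active force:
Pa = 0.5 * Ka * gamma * H^2
Pa = 0.5 * 0.248584 * 18.6 * 4.7^2
Pa = 51.07 kN/m


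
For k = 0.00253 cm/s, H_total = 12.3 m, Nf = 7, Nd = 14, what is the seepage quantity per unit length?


Convert k to m/s for unit consistency with H:
k = 0.00253 cm/s = 0.00253 / 100 m/s = 2.53e-05 m/s
Using q = k * H * Nf / Nd
Nf / Nd = 7 / 14 = 0.5
q = 2.53e-05 * 12.3 * 0.5
q = 0.0001556 m^3/s per m


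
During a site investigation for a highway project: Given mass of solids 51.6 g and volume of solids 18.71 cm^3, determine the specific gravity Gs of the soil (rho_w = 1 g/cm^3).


Using Gs = m_s / (V_s * rho_w)
Since rho_w = 1 g/cm^3:
Gs = 51.6 / 18.71
Gs = 2.758


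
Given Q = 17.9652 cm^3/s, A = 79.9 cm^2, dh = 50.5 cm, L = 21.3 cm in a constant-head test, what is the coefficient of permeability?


Compute hydraulic gradient:
i = dh / L = 50.5 / 21.3 = 2.37089
Then apply Darcy's law:
k = Q / (A * i)
k = 17.9652 / (79.9 * 2.37089)
k = 17.9652 / 189.434
k = 0.094836 cm/s


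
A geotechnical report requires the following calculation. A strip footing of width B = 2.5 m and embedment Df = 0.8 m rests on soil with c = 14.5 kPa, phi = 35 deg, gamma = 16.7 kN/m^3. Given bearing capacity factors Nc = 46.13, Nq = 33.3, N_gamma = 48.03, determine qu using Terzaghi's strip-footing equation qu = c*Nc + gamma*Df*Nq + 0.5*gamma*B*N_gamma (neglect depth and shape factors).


Compute qu = c*Nc + gamma*Df*Nq + 0.5*gamma*B*N_gamma
Term 1: 14.5 * 46.13 = 668.885
Term 2: 16.7 * 0.8 * 33.3 = 444.888
Term 3: 0.5 * 16.7 * 2.5 * 48.03 = 1002.62625
qu = 668.885 + 444.888 + 1002.62625
qu = 2116.4 kPa


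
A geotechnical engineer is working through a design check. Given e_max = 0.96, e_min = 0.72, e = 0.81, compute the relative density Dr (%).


Using Dr = (e_max - e) / (e_max - e_min) * 100
e_max - e = 0.96 - 0.81 = 0.15
e_max - e_min = 0.96 - 0.72 = 0.24
Dr = 0.15 / 0.24 * 100
Dr = 62.5 %


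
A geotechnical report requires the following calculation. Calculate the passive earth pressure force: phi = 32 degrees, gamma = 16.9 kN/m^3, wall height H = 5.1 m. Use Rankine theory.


Compute passive earth pressure coefficient:
Kp = tan^2(45 + phi/2) = tan^2(61.0) = 3.254588
Compute passive force:
Pp = 0.5 * Kp * gamma * H^2
Pp = 0.5 * 3.254588 * 16.9 * 5.1^2
Pp = 715.31 kN/m


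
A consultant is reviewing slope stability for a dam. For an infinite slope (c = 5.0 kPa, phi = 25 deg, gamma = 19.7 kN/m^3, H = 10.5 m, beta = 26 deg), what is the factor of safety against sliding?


Using Fs = c / (gamma*H*sin(beta)*cos(beta)) + tan(phi)/tan(beta)
Cohesion contribution = 5.0 / (19.7*10.5*sin(26)*cos(26))
Cohesion contribution = 0.0613497
Friction contribution = tan(25)/tan(26) = 0.956072
Fs = 0.0613497 + 0.956072
Fs = 1.017


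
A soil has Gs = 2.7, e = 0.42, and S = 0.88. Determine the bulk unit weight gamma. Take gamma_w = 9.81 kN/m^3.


Result: 21.206 kN/m^3

Derivation:
Using gamma = gamma_w * (Gs + S*e) / (1 + e)
Numerator: Gs + S*e = 2.7 + 0.88*0.42 = 3.0696
Denominator: 1 + e = 1 + 0.42 = 1.42
gamma = 9.81 * 3.0696 / 1.42
gamma = 21.206 kN/m^3


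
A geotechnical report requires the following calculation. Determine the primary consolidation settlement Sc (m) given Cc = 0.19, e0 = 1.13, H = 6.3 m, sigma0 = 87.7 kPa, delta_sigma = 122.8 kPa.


Using Sc = Cc * H / (1 + e0) * log10((sigma0 + delta_sigma) / sigma0)
Stress ratio = (87.7 + 122.8) / 87.7 = 2.40023
log10(2.40023) = 0.380253
Cc * H / (1 + e0) = 0.19 * 6.3 / (1 + 1.13) = 0.561972
Sc = 0.561972 * 0.380253
Sc = 0.2137 m


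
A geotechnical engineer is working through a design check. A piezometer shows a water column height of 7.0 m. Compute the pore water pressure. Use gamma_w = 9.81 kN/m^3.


Using u = gamma_w * h_w
u = 9.81 * 7.0
u = 68.67 kPa


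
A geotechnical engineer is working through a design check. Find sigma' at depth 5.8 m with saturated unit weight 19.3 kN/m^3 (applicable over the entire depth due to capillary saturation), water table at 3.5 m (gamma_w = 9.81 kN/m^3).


Total stress = gamma_sat * depth
sigma = 19.3 * 5.8 = 111.94 kPa
Pore water pressure u = gamma_w * (depth - d_wt)
u = 9.81 * (5.8 - 3.5) = 22.563 kPa
Effective stress = sigma - u
sigma' = 111.94 - 22.563 = 89.38 kPa


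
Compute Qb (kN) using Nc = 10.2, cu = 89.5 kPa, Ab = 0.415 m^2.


Using Qb = Nc * cu * Ab
Qb = 10.2 * 89.5 * 0.415
Qb = 378.85 kN


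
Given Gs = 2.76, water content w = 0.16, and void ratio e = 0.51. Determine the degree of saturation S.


Using S = Gs * w / e
S = 2.76 * 0.16 / 0.51
S = 0.8659


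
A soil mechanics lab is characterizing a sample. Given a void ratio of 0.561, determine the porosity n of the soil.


Using the relation n = e / (1 + e)
n = 0.561 / (1 + 0.561)
n = 0.561 / 1.561
n = 0.3594


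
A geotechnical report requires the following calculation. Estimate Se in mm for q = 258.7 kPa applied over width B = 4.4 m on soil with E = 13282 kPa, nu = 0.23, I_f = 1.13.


Result: 91.719 mm

Derivation:
Using Se = q * B * (1 - nu^2) * I_f / E
1 - nu^2 = 1 - 0.23^2 = 0.9471
Se = 258.7 * 4.4 * 0.9471 * 1.13 / 13282
Se = 0.091719 m
Convert to mm: Se = 0.091719 * 1000 = 91.719 mm


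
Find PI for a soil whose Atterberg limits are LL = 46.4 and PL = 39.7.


Using PI = LL - PL
PI = 46.4 - 39.7
PI = 6.7


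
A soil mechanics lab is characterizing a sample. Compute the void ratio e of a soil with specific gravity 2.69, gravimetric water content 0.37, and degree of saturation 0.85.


Result: 1.1709

Derivation:
Using the relation e = Gs * w / S
e = 2.69 * 0.37 / 0.85
e = 1.1709


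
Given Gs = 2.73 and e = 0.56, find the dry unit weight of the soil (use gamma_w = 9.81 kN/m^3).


Using gamma_d = Gs * gamma_w / (1 + e)
gamma_d = 2.73 * 9.81 / (1 + 0.56)
gamma_d = 2.73 * 9.81 / 1.56
gamma_d = 17.168 kN/m^3


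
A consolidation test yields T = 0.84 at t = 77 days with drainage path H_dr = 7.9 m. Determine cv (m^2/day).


Using cv = T * H_dr^2 / t
H_dr^2 = 7.9^2 = 62.41
cv = 0.84 * 62.41 / 77
cv = 0.68084 m^2/day


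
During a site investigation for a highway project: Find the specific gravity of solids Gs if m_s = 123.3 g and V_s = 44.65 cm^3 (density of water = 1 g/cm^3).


Using Gs = m_s / (V_s * rho_w)
Since rho_w = 1 g/cm^3:
Gs = 123.3 / 44.65
Gs = 2.761


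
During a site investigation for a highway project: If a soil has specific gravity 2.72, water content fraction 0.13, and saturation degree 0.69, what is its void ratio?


Using the relation e = Gs * w / S
e = 2.72 * 0.13 / 0.69
e = 0.5125


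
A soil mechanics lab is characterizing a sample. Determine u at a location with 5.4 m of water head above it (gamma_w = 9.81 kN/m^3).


Using u = gamma_w * h_w
u = 9.81 * 5.4
u = 52.97 kPa


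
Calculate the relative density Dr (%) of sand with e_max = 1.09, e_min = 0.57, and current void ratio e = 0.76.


Using Dr = (e_max - e) / (e_max - e_min) * 100
e_max - e = 1.09 - 0.76 = 0.33
e_max - e_min = 1.09 - 0.57 = 0.52
Dr = 0.33 / 0.52 * 100
Dr = 63.46 %


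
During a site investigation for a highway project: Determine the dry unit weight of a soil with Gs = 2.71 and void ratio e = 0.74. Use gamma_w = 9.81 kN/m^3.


Using gamma_d = Gs * gamma_w / (1 + e)
gamma_d = 2.71 * 9.81 / (1 + 0.74)
gamma_d = 2.71 * 9.81 / 1.74
gamma_d = 15.279 kN/m^3


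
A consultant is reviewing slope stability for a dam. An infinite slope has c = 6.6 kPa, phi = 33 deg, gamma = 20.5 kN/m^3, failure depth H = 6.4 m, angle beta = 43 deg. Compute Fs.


Result: 0.797

Derivation:
Using Fs = c / (gamma*H*sin(beta)*cos(beta)) + tan(phi)/tan(beta)
Cohesion contribution = 6.6 / (20.5*6.4*sin(43)*cos(43))
Cohesion contribution = 0.100855
Friction contribution = tan(33)/tan(43) = 0.696404
Fs = 0.100855 + 0.696404
Fs = 0.797


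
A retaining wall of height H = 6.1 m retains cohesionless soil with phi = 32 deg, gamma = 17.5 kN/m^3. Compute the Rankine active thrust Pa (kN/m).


Result: 100.04 kN/m

Derivation:
Compute active earth pressure coefficient:
Ka = tan^2(45 - phi/2) = tan^2(29.0) = 0.307259
Compute active force:
Pa = 0.5 * Ka * gamma * H^2
Pa = 0.5 * 0.307259 * 17.5 * 6.1^2
Pa = 100.04 kN/m


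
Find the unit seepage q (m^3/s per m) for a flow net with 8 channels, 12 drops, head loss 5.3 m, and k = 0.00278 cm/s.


Result: 9.823e-05 m^3/s per m

Derivation:
Convert k to m/s for unit consistency with H:
k = 0.00278 cm/s = 0.00278 / 100 m/s = 2.78e-05 m/s
Using q = k * H * Nf / Nd
Nf / Nd = 8 / 12 = 0.6667
q = 2.78e-05 * 5.3 * 0.6667
q = 9.823e-05 m^3/s per m


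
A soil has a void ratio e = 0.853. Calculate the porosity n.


Using the relation n = e / (1 + e)
n = 0.853 / (1 + 0.853)
n = 0.853 / 1.853
n = 0.4603


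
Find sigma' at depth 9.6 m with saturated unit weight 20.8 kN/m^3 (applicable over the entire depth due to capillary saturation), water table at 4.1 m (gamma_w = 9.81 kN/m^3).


Total stress = gamma_sat * depth
sigma = 20.8 * 9.6 = 199.68 kPa
Pore water pressure u = gamma_w * (depth - d_wt)
u = 9.81 * (9.6 - 4.1) = 53.955 kPa
Effective stress = sigma - u
sigma' = 199.68 - 53.955 = 145.73 kPa


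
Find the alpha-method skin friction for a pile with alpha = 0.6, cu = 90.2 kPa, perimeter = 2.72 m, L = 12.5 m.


Result: 1840.08 kN

Derivation:
Using Qs = alpha * cu * perimeter * L
Qs = 0.6 * 90.2 * 2.72 * 12.5
Qs = 1840.08 kN


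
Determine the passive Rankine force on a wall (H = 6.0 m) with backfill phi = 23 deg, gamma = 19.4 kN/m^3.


Result: 797.09 kN/m

Derivation:
Compute passive earth pressure coefficient:
Kp = tan^2(45 + phi/2) = tan^2(56.5) = 2.282623
Compute passive force:
Pp = 0.5 * Kp * gamma * H^2
Pp = 0.5 * 2.282623 * 19.4 * 6.0^2
Pp = 797.09 kN/m


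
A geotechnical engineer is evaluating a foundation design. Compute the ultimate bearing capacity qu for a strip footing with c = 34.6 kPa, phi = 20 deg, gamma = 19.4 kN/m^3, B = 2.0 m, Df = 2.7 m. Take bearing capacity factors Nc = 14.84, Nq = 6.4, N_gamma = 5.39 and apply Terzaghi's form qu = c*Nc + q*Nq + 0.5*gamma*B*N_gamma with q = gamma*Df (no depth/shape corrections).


Compute qu = c*Nc + gamma*Df*Nq + 0.5*gamma*B*N_gamma
Term 1: 34.6 * 14.84 = 513.464
Term 2: 19.4 * 2.7 * 6.4 = 335.232
Term 3: 0.5 * 19.4 * 2.0 * 5.39 = 104.566
qu = 513.464 + 335.232 + 104.566
qu = 953.26 kPa


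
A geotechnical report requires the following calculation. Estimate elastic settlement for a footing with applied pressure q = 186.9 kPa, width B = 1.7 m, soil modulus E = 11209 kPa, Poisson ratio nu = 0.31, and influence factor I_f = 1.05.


Using Se = q * B * (1 - nu^2) * I_f / E
1 - nu^2 = 1 - 0.31^2 = 0.9039
Se = 186.9 * 1.7 * 0.9039 * 1.05 / 11209
Se = 0.026903 m
Convert to mm: Se = 0.026903 * 1000 = 26.903 mm


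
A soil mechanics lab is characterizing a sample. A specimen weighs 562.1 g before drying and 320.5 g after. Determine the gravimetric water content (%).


Using w = (m_wet - m_dry) / m_dry * 100
m_wet - m_dry = 562.1 - 320.5 = 241.6 g
w = 241.6 / 320.5 * 100
w = 75.38 %


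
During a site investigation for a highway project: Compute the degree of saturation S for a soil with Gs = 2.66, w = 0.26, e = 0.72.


Result: 0.9606

Derivation:
Using S = Gs * w / e
S = 2.66 * 0.26 / 0.72
S = 0.9606


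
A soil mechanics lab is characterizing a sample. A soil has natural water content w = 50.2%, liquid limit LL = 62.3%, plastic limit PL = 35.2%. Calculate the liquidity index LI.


First compute the plasticity index:
PI = LL - PL = 62.3 - 35.2 = 27.1
Then compute the liquidity index:
LI = (w - PL) / PI
LI = (50.2 - 35.2) / 27.1
LI = 0.554


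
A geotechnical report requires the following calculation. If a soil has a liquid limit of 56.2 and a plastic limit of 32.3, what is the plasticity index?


Result: 23.9

Derivation:
Using PI = LL - PL
PI = 56.2 - 32.3
PI = 23.9


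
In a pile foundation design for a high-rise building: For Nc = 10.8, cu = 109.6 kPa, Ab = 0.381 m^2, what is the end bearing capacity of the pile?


Using Qb = Nc * cu * Ab
Qb = 10.8 * 109.6 * 0.381
Qb = 450.98 kN


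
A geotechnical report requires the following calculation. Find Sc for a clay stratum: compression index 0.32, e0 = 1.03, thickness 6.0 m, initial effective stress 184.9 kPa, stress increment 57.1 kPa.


Using Sc = Cc * H / (1 + e0) * log10((sigma0 + delta_sigma) / sigma0)
Stress ratio = (184.9 + 57.1) / 184.9 = 1.30882
log10(1.30882) = 0.116878
Cc * H / (1 + e0) = 0.32 * 6.0 / (1 + 1.03) = 0.945813
Sc = 0.945813 * 0.116878
Sc = 0.1105 m


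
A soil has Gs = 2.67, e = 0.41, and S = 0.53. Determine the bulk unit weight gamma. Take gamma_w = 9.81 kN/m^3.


Result: 20.088 kN/m^3

Derivation:
Using gamma = gamma_w * (Gs + S*e) / (1 + e)
Numerator: Gs + S*e = 2.67 + 0.53*0.41 = 2.8873
Denominator: 1 + e = 1 + 0.41 = 1.41
gamma = 9.81 * 2.8873 / 1.41
gamma = 20.088 kN/m^3


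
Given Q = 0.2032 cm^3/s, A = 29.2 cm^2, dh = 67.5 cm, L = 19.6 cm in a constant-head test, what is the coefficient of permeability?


Result: 0.002021 cm/s

Derivation:
Compute hydraulic gradient:
i = dh / L = 67.5 / 19.6 = 3.44388
Then apply Darcy's law:
k = Q / (A * i)
k = 0.2032 / (29.2 * 3.44388)
k = 0.2032 / 100.561
k = 0.002021 cm/s


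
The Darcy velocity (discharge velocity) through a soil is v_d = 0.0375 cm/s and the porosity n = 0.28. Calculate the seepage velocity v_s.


Using v_s = v_d / n
v_s = 0.0375 / 0.28
v_s = 0.13393 cm/s


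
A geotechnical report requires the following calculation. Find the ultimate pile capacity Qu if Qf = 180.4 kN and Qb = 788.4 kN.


Using Qu = Qf + Qb
Qu = 180.4 + 788.4
Qu = 968.8 kN


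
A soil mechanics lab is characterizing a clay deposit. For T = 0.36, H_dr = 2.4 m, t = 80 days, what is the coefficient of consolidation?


Result: 0.02592 m^2/day

Derivation:
Using cv = T * H_dr^2 / t
H_dr^2 = 2.4^2 = 5.76
cv = 0.36 * 5.76 / 80
cv = 0.02592 m^2/day


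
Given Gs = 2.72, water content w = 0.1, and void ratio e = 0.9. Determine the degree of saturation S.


Result: 0.3022

Derivation:
Using S = Gs * w / e
S = 2.72 * 0.1 / 0.9
S = 0.3022


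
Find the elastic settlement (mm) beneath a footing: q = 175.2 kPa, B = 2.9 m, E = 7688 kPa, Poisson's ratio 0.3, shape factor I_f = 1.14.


Result: 68.559 mm

Derivation:
Using Se = q * B * (1 - nu^2) * I_f / E
1 - nu^2 = 1 - 0.3^2 = 0.91
Se = 175.2 * 2.9 * 0.91 * 1.14 / 7688
Se = 0.068559 m
Convert to mm: Se = 0.068559 * 1000 = 68.559 mm


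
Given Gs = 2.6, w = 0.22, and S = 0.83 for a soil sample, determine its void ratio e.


Using the relation e = Gs * w / S
e = 2.6 * 0.22 / 0.83
e = 0.6892


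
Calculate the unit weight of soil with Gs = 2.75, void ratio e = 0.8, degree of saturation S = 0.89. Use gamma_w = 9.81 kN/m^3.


Result: 18.868 kN/m^3

Derivation:
Using gamma = gamma_w * (Gs + S*e) / (1 + e)
Numerator: Gs + S*e = 2.75 + 0.89*0.8 = 3.462
Denominator: 1 + e = 1 + 0.8 = 1.8
gamma = 9.81 * 3.462 / 1.8
gamma = 18.868 kN/m^3


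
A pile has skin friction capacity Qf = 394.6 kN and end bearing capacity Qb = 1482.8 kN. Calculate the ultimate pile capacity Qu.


Result: 1877.4 kN

Derivation:
Using Qu = Qf + Qb
Qu = 394.6 + 1482.8
Qu = 1877.4 kN


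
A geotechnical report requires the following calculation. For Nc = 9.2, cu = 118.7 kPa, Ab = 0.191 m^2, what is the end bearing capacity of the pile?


Result: 208.58 kN

Derivation:
Using Qb = Nc * cu * Ab
Qb = 9.2 * 118.7 * 0.191
Qb = 208.58 kN


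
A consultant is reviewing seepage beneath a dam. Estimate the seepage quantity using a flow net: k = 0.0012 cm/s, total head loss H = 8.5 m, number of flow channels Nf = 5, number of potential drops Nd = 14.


Convert k to m/s for unit consistency with H:
k = 0.0012 cm/s = 0.0012 / 100 m/s = 1.2e-05 m/s
Using q = k * H * Nf / Nd
Nf / Nd = 5 / 14 = 0.3571
q = 1.2e-05 * 8.5 * 0.3571
q = 3.643e-05 m^3/s per m


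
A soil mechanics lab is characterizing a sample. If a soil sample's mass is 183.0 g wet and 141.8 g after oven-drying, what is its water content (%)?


Using w = (m_wet - m_dry) / m_dry * 100
m_wet - m_dry = 183.0 - 141.8 = 41.2 g
w = 41.2 / 141.8 * 100
w = 29.06 %


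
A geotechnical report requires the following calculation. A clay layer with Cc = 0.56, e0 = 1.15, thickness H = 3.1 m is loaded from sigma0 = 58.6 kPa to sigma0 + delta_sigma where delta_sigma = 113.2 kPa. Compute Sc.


Result: 0.3772 m

Derivation:
Using Sc = Cc * H / (1 + e0) * log10((sigma0 + delta_sigma) / sigma0)
Stress ratio = (58.6 + 113.2) / 58.6 = 2.93174
log10(2.93174) = 0.467126
Cc * H / (1 + e0) = 0.56 * 3.1 / (1 + 1.15) = 0.807442
Sc = 0.807442 * 0.467126
Sc = 0.3772 m


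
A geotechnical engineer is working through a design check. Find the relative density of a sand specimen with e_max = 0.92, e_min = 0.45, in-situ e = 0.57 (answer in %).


Result: 74.47 %

Derivation:
Using Dr = (e_max - e) / (e_max - e_min) * 100
e_max - e = 0.92 - 0.57 = 0.35
e_max - e_min = 0.92 - 0.45 = 0.47
Dr = 0.35 / 0.47 * 100
Dr = 74.47 %
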